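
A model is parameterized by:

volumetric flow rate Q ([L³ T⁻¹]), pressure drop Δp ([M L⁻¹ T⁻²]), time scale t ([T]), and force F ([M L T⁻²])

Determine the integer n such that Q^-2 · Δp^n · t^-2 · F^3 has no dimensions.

-3

Balance the M exponent: (1)·n from Δp, plus −2·(0) − 2·(0) + 3·(1) = 3 from the rest, must sum to zero.
n + 3 = 0, so n = -3.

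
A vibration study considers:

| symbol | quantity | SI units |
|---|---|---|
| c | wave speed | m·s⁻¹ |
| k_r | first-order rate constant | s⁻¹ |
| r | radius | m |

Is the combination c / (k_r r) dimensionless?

yes

Sum the exponent of each base dimension across the product:
  L: [c]_L − [k_r]_L − [r]_L = (1) − (0) − (1) = 0
  T: [c]_T − [k_r]_T − [r]_T = (-1) − (-1) − (0) = 0
All base exponents vanish — dimensionless.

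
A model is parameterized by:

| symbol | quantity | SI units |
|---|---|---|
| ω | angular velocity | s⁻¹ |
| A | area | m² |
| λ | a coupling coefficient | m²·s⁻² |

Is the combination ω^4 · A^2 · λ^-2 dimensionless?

Sum the exponent of each base dimension across the product:
  L: 4·[ω]_L + 2·[A]_L − 2·[λ]_L = 4·(0) + 2·(2) − 2·(2) = 0
  T: 4·[ω]_T + 2·[A]_T − 2·[λ]_T = 4·(-1) + 2·(0) − 2·(-2) = 0
All base exponents vanish — dimensionless.

yes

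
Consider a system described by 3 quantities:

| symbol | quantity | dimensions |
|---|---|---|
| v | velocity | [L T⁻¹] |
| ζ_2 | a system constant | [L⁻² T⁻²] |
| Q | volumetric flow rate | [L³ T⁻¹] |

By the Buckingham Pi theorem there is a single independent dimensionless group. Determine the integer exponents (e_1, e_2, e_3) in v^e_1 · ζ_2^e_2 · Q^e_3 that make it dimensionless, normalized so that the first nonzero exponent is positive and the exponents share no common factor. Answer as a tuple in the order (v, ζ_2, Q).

L: e_1·(1) + e_2·(-2) + e_3·(3) = 0
T: e_1·(-1) + e_2·(-2) + e_3·(-1) = 0
Solving this homogeneous linear system for the smallest-integer solution (first nonzero entry positive) gives (4, -1, -2).

(4, -1, -2)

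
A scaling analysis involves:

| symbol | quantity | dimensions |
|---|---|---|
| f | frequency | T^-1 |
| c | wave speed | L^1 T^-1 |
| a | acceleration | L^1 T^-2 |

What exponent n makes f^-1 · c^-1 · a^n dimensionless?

Balance the L exponent: (1)·n from a, plus −(0) − (1) = -1 from the rest, must sum to zero.
n − 1 = 0, so n = 1.

1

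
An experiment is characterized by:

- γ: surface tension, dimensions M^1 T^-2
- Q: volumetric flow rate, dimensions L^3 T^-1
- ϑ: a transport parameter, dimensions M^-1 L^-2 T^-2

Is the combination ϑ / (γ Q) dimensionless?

Sum the exponent of each base dimension across the product:
  M: −[γ]_M − [Q]_M + [ϑ]_M = −(1) − (0) + (-1) = -2
  L: −[γ]_L − [Q]_L + [ϑ]_L = −(0) − (3) + (-2) = -5
  T: −[γ]_T − [Q]_T + [ϑ]_T = −(-2) − (-1) + (-2) = 1
Net dimensions [M⁻² L⁻⁵ T] ≠ [1] — not dimensionless.

no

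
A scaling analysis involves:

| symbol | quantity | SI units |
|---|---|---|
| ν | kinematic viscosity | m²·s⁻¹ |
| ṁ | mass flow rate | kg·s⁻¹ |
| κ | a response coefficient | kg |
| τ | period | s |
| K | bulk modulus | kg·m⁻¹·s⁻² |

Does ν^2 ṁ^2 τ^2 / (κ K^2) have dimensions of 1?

Sum the exponent of each base dimension across the product:
  M: 2·[ν]_M + 2·[ṁ]_M − [κ]_M + 2·[τ]_M − 2·[K]_M = 2·(0) + 2·(1) − (1) + 2·(0) − 2·(1) = -1
  L: 2·[ν]_L + 2·[ṁ]_L − [κ]_L + 2·[τ]_L − 2·[K]_L = 2·(2) + 2·(0) − (0) + 2·(0) − 2·(-1) = 6
  T: 2·[ν]_T + 2·[ṁ]_T − [κ]_T + 2·[τ]_T − 2·[K]_T = 2·(-1) + 2·(-1) − (0) + 2·(1) − 2·(-2) = 2
Net dimensions [M⁻¹ L⁶ T²] ≠ [1] — not dimensionless.

no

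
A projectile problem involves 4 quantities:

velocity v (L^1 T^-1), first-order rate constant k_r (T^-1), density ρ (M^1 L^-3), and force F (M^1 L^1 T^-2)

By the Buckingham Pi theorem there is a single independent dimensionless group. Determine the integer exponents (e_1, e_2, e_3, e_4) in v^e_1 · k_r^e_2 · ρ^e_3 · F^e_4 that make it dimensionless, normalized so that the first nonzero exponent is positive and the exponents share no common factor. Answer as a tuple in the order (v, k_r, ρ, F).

M: e_1·(0) + e_2·(0) + e_3·(1) + e_4·(1) = 0
L: e_1·(1) + e_2·(0) + e_3·(-3) + e_4·(1) = 0
T: e_1·(-1) + e_2·(-1) + e_3·(0) + e_4·(-2) = 0
Solving this homogeneous linear system for the smallest-integer solution (first nonzero entry positive) gives (4, -2, 1, -1).

(4, -2, 1, -1)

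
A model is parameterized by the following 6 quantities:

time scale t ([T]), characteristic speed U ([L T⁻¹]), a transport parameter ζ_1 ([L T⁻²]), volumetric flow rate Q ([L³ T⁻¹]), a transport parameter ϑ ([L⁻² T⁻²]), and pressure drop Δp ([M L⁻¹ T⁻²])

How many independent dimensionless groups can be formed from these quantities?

3

There are 6 variables and 3 base dimensions (M, L, T).
The dimension matrix has rank 3.
Independent dimensionless groups: 6 − 3 = 3.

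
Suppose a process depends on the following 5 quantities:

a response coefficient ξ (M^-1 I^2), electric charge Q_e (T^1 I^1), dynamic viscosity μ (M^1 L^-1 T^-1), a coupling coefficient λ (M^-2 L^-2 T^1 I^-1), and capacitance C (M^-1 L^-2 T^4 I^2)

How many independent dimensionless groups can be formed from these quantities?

1

There are 5 variables and 4 base dimensions (M, L, T, I).
The dimension matrix has rank 4.
Independent dimensionless groups: 5 − 4 = 1.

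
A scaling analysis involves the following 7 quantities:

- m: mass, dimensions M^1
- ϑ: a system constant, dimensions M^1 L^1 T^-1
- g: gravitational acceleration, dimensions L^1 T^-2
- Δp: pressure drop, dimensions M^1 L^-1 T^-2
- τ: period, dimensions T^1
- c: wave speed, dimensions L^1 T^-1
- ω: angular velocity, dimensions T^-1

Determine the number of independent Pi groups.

There are 7 variables and 3 base dimensions (M, L, T).
The dimension matrix has rank 3.
Independent dimensionless groups: 7 − 3 = 4.

4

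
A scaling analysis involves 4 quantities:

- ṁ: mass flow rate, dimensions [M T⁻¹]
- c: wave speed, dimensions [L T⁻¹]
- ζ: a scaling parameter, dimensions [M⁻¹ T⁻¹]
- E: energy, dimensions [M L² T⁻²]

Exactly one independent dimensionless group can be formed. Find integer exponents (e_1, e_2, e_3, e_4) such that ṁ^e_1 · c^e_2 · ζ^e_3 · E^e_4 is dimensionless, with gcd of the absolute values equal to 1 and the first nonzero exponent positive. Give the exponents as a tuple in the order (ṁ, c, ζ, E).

M: e_1·(1) + e_2·(0) + e_3·(-1) + e_4·(1) = 0
L: e_1·(0) + e_2·(1) + e_3·(0) + e_4·(2) = 0
T: e_1·(-1) + e_2·(-1) + e_3·(-1) + e_4·(-2) = 0
Solving this homogeneous linear system for the smallest-integer solution (first nonzero entry positive) gives (1, 4, -1, -2).

(1, 4, -1, -2)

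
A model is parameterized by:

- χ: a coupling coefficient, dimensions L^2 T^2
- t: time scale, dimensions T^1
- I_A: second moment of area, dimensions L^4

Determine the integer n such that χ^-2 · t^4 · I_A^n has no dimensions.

Balance the L exponent: (4)·n from I_A, plus −2·(2) + 4·(0) = -4 from the rest, must sum to zero.
4n − 4 = 0, so n = 1.

1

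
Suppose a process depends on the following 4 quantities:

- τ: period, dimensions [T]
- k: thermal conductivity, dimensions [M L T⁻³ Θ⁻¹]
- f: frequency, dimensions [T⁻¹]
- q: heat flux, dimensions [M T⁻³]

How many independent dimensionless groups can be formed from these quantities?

1

There are 4 variables and 4 base dimensions (M, L, T, Θ).
The dimension matrix has rank 3 (less than 4: the dimension vectors are linearly dependent).
Independent dimensionless groups: 4 − 3 = 1.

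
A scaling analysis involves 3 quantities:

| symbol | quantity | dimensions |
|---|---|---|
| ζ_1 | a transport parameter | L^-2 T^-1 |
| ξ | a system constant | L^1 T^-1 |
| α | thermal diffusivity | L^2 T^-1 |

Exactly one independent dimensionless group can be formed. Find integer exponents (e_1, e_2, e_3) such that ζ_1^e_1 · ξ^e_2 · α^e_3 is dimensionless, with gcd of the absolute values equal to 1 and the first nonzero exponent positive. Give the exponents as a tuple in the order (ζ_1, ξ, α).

L: e_1·(-2) + e_2·(1) + e_3·(2) = 0
T: e_1·(-1) + e_2·(-1) + e_3·(-1) = 0
Solving this homogeneous linear system for the smallest-integer solution (first nonzero entry positive) gives (1, -4, 3).

(1, -4, 3)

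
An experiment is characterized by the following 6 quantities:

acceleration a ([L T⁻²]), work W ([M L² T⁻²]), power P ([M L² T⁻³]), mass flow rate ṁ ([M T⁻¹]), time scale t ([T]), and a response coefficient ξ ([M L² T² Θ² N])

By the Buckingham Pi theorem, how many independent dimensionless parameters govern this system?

There are 6 variables and 5 base dimensions (M, L, T, Θ, N).
The dimension matrix has rank 4 (less than 5: the dimension vectors are linearly dependent).
Independent dimensionless groups: 6 − 4 = 2.

2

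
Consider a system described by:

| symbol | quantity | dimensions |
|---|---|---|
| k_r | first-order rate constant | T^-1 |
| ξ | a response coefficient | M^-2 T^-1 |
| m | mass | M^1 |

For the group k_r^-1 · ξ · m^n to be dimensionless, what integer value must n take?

2

Balance the M exponent: (1)·n from m, plus −(0) + (-2) = -2 from the rest, must sum to zero.
n − 2 = 0, so n = 2.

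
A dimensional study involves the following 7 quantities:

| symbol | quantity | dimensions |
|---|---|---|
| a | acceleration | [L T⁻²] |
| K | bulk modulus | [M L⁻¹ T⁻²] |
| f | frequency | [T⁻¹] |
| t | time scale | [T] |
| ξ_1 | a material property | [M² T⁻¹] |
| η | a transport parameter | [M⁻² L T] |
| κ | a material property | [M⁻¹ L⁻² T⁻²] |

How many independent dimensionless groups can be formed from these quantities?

4

There are 7 variables and 3 base dimensions (M, L, T).
The dimension matrix has rank 3.
Independent dimensionless groups: 7 − 3 = 4.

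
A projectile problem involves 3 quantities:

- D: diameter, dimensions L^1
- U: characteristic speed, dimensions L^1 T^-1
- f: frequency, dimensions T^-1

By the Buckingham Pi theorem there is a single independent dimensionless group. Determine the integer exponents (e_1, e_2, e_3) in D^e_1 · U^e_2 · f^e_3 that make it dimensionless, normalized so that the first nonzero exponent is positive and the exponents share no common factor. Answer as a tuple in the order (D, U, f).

(1, -1, 1)

L: e_1·(1) + e_2·(1) + e_3·(0) = 0
T: e_1·(0) + e_2·(-1) + e_3·(-1) = 0
Solving this homogeneous linear system for the smallest-integer solution (first nonzero entry positive) gives (1, -1, 1).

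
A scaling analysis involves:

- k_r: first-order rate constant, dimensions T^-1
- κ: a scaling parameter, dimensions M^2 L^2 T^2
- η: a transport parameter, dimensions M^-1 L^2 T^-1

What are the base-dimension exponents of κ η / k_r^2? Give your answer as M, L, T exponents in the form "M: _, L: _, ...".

M: 1, L: 4, T: 3

Collect each base-dimension exponent across the product:
  M: −2·(0) + (2) + (-1) = 1
  L: −2·(0) + (2) + (2) = 4
  T: −2·(-1) + (2) + (-1) = 3
So the dimensions are [M L⁴ T³].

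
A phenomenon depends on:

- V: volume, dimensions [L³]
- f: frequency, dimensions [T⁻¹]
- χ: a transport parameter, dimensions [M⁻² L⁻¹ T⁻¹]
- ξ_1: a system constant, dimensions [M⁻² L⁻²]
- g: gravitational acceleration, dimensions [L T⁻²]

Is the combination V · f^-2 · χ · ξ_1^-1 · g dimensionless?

no

Sum the exponent of each base dimension across the product:
  M: [V]_M − 2·[f]_M + [χ]_M − [ξ_1]_M + [g]_M = (0) − 2·(0) + (-2) − (-2) + (0) = 0
  L: [V]_L − 2·[f]_L + [χ]_L − [ξ_1]_L + [g]_L = (3) − 2·(0) + (-1) − (-2) + (1) = 5
  T: [V]_T − 2·[f]_T + [χ]_T − [ξ_1]_T + [g]_T = (0) − 2·(-1) + (-1) − (0) + (-2) = -1
Net dimensions [L⁵ T⁻¹] ≠ [1] — not dimensionless.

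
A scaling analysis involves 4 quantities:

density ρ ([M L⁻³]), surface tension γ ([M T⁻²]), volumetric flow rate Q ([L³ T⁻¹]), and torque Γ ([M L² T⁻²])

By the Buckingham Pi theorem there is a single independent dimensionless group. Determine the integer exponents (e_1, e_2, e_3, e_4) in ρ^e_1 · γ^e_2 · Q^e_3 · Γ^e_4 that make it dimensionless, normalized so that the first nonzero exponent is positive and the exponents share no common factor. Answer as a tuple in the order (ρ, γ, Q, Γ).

M: e_1·(1) + e_2·(1) + e_3·(0) + e_4·(1) = 0
L: e_1·(-3) + e_2·(0) + e_3·(3) + e_4·(2) = 0
T: e_1·(0) + e_2·(-2) + e_3·(-1) + e_4·(-2) = 0
Solving this homogeneous linear system for the smallest-integer solution (first nonzero entry positive) gives (2, 1, 4, -3).

(2, 1, 4, -3)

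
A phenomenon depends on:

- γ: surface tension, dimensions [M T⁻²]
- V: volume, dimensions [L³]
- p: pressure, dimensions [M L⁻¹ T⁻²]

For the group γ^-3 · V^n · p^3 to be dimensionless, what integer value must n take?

1

Balance the L exponent: (3)·n from V, plus −3·(0) + 3·(-1) = -3 from the rest, must sum to zero.
3n − 3 = 0, so n = 1.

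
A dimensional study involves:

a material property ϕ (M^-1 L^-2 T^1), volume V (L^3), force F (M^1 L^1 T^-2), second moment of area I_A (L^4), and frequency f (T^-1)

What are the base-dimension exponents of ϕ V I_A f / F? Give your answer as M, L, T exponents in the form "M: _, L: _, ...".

Collect each base-dimension exponent across the product:
  M: (-1) + (0) − (1) + (0) + (0) = -2
  L: (-2) + (3) − (1) + (4) + (0) = 4
  T: (1) + (0) − (-2) + (0) + (-1) = 2
So the dimensions are [M⁻² L⁴ T²].

M: -2, L: 4, T: 2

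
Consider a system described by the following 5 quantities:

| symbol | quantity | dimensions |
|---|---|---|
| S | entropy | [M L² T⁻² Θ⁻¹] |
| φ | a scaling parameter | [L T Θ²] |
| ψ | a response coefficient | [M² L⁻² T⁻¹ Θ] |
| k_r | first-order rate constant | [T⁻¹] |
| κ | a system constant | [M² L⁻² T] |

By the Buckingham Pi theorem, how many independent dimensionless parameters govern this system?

There are 5 variables and 4 base dimensions (M, L, T, Θ).
The dimension matrix has rank 4.
Independent dimensionless groups: 5 − 4 = 1.

1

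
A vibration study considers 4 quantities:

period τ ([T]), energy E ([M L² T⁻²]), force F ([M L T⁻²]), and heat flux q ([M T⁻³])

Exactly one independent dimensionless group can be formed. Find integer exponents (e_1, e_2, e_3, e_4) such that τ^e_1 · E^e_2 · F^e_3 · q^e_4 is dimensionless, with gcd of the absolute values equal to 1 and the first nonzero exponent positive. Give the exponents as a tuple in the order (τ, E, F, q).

M: e_1·(0) + e_2·(1) + e_3·(1) + e_4·(1) = 0
L: e_1·(0) + e_2·(2) + e_3·(1) + e_4·(0) = 0
T: e_1·(1) + e_2·(-2) + e_3·(-2) + e_4·(-3) = 0
Solving this homogeneous linear system for the smallest-integer solution (first nonzero entry positive) gives (1, 1, -2, 1).

(1, 1, -2, 1)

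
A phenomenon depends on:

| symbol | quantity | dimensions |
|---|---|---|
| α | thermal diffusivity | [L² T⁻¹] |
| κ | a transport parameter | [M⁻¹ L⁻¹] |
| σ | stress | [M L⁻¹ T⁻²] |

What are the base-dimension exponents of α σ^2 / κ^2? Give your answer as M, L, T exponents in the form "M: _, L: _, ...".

Collect each base-dimension exponent across the product:
  M: (0) − 2·(-1) + 2·(1) = 4
  L: (2) − 2·(-1) + 2·(-1) = 2
  T: (-1) − 2·(0) + 2·(-2) = -5
So the dimensions are [M⁴ L² T⁻⁵].

M: 4, L: 2, T: -5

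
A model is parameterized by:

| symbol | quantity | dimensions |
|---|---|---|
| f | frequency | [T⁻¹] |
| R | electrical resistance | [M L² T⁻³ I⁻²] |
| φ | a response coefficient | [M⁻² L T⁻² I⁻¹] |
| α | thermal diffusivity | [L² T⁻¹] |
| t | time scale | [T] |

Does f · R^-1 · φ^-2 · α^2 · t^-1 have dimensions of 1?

Sum the exponent of each base dimension across the product:
  M: [f]_M − [R]_M − 2·[φ]_M + 2·[α]_M − [t]_M = (0) − (1) − 2·(-2) + 2·(0) − (0) = 3
  L: [f]_L − [R]_L − 2·[φ]_L + 2·[α]_L − [t]_L = (0) − (2) − 2·(1) + 2·(2) − (0) = 0
  T: [f]_T − [R]_T − 2·[φ]_T + 2·[α]_T − [t]_T = (-1) − (-3) − 2·(-2) + 2·(-1) − (1) = 3
  I: [f]_I − [R]_I − 2·[φ]_I + 2·[α]_I − [t]_I = (0) − (-2) − 2·(-1) + 2·(0) − (0) = 4
Net dimensions [M³ T³ I⁴] ≠ [1] — not dimensionless.

no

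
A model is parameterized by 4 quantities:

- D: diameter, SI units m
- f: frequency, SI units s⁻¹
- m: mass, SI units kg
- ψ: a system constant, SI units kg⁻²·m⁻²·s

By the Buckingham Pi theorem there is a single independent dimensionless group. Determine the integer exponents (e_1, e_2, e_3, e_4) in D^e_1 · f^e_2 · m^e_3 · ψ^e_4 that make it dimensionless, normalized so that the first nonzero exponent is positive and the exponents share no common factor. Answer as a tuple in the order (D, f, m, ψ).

(2, 1, 2, 1)

M: e_1·(0) + e_2·(0) + e_3·(1) + e_4·(-2) = 0
L: e_1·(1) + e_2·(0) + e_3·(0) + e_4·(-2) = 0
T: e_1·(0) + e_2·(-1) + e_3·(0) + e_4·(1) = 0
Solving this homogeneous linear system for the smallest-integer solution (first nonzero entry positive) gives (2, 1, 2, 1).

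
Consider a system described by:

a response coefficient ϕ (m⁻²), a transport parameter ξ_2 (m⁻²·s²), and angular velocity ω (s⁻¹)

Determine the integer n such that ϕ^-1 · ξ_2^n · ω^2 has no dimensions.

1

Balance the L exponent: (-2)·n from ξ_2, plus −(-2) + 2·(0) = 2 from the rest, must sum to zero.
-2n + 2 = 0, so n = 1.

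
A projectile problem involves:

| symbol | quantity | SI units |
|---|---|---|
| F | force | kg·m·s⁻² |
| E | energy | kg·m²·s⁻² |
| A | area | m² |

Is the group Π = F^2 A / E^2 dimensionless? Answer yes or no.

Sum the exponent of each base dimension across the product:
  M: 2·[F]_M − 2·[E]_M + [A]_M = 2·(1) − 2·(1) + (0) = 0
  L: 2·[F]_L − 2·[E]_L + [A]_L = 2·(1) − 2·(2) + (2) = 0
  T: 2·[F]_T − 2·[E]_T + [A]_T = 2·(-2) − 2·(-2) + (0) = 0
All base exponents vanish — dimensionless.

yes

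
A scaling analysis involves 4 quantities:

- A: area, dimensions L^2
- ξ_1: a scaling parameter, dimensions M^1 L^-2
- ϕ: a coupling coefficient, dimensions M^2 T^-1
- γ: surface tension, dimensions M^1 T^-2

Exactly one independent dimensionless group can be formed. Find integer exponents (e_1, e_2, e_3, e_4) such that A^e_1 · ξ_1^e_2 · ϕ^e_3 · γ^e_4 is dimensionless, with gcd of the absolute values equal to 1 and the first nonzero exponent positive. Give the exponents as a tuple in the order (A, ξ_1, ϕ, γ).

M: e_1·(0) + e_2·(1) + e_3·(2) + e_4·(1) = 0
L: e_1·(2) + e_2·(-2) + e_3·(0) + e_4·(0) = 0
T: e_1·(0) + e_2·(0) + e_3·(-1) + e_4·(-2) = 0
Solving this homogeneous linear system for the smallest-integer solution (first nonzero entry positive) gives (3, 3, -2, 1).

(3, 3, -2, 1)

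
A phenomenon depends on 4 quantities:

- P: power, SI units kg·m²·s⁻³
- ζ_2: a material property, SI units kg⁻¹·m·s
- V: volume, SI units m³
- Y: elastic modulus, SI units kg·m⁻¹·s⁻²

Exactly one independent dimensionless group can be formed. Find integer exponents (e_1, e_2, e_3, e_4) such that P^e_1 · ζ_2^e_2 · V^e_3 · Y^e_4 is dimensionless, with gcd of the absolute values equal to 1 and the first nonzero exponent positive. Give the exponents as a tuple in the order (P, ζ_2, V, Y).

M: e_1·(1) + e_2·(-1) + e_3·(0) + e_4·(1) = 0
L: e_1·(2) + e_2·(1) + e_3·(3) + e_4·(-1) = 0
T: e_1·(-3) + e_2·(1) + e_3·(0) + e_4·(-2) = 0
Solving this homogeneous linear system for the smallest-integer solution (first nonzero entry positive) gives (1, -1, -1, -2).

(1, -1, -1, -2)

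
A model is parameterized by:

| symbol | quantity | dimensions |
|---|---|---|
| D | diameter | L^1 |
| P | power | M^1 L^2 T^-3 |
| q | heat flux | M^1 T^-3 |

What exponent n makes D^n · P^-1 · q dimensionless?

2

Balance the L exponent: (1)·n from D, plus −(2) + (0) = -2 from the rest, must sum to zero.
n − 2 = 0, so n = 2.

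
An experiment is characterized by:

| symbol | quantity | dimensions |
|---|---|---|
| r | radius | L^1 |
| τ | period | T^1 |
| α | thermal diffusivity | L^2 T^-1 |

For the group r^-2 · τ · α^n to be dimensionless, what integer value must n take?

Balance the L exponent: (2)·n from α, plus −2·(1) + (0) = -2 from the rest, must sum to zero.
2n − 2 = 0, so n = 1.

1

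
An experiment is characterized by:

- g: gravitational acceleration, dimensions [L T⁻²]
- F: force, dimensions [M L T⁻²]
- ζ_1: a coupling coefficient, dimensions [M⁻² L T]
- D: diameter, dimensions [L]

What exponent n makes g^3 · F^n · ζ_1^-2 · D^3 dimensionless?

Balance the M exponent: (1)·n from F, plus 3·(0) − 2·(-2) + 3·(0) = 4 from the rest, must sum to zero.
n + 4 = 0, so n = -4.

-4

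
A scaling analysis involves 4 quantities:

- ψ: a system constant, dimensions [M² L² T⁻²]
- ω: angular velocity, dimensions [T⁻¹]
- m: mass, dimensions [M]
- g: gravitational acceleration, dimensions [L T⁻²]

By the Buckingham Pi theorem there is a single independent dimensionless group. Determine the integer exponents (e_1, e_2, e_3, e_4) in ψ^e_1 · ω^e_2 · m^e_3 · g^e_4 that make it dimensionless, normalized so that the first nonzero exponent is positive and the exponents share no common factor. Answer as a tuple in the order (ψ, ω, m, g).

M: e_1·(2) + e_2·(0) + e_3·(1) + e_4·(0) = 0
L: e_1·(2) + e_2·(0) + e_3·(0) + e_4·(1) = 0
T: e_1·(-2) + e_2·(-1) + e_3·(0) + e_4·(-2) = 0
Solving this homogeneous linear system for the smallest-integer solution (first nonzero entry positive) gives (1, 2, -2, -2).

(1, 2, -2, -2)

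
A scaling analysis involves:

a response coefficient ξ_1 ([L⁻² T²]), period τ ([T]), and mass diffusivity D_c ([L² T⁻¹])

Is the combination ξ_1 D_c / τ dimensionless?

Sum the exponent of each base dimension across the product:
  L: [ξ_1]_L − [τ]_L + [D_c]_L = (-2) − (0) + (2) = 0
  T: [ξ_1]_T − [τ]_T + [D_c]_T = (2) − (1) + (-1) = 0
All base exponents vanish — dimensionless.

yes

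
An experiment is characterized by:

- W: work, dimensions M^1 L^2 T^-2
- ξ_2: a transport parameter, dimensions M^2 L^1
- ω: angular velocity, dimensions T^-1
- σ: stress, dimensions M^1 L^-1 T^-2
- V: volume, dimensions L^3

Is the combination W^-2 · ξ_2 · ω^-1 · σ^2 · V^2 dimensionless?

Sum the exponent of each base dimension across the product:
  M: −2·[W]_M + [ξ_2]_M − [ω]_M + 2·[σ]_M + 2·[V]_M = −2·(1) + (2) − (0) + 2·(1) + 2·(0) = 2
  L: −2·[W]_L + [ξ_2]_L − [ω]_L + 2·[σ]_L + 2·[V]_L = −2·(2) + (1) − (0) + 2·(-1) + 2·(3) = 1
  T: −2·[W]_T + [ξ_2]_T − [ω]_T + 2·[σ]_T + 2·[V]_T = −2·(-2) + (0) − (-1) + 2·(-2) + 2·(0) = 1
Net dimensions [M² L T] ≠ [1] — not dimensionless.

no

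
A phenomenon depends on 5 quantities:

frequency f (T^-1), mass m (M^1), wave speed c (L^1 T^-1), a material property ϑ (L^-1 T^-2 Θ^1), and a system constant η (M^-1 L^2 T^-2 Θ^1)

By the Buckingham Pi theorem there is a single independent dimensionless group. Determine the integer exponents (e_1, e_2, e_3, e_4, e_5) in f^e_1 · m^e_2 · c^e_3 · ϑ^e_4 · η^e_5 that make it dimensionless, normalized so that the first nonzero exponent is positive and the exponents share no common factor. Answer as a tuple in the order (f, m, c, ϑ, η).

M: e_1·(0) + e_2·(1) + e_3·(0) + e_4·(0) + e_5·(-1) = 0
L: e_1·(0) + e_2·(0) + e_3·(1) + e_4·(-1) + e_5·(2) = 0
T: e_1·(-1) + e_2·(0) + e_3·(-1) + e_4·(-2) + e_5·(-2) = 0
Θ: e_1·(0) + e_2·(0) + e_3·(0) + e_4·(1) + e_5·(1) = 0
Solving this homogeneous linear system for the smallest-integer solution (first nonzero entry positive) gives (3, 1, -3, -1, 1).

(3, 1, -3, -1, 1)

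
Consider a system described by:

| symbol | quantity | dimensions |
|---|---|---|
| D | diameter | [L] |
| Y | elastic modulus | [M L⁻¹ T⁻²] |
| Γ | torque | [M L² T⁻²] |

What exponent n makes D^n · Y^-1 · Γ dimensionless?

-3

Balance the L exponent: (1)·n from D, plus −(-1) + (2) = 3 from the rest, must sum to zero.
n + 3 = 0, so n = -3.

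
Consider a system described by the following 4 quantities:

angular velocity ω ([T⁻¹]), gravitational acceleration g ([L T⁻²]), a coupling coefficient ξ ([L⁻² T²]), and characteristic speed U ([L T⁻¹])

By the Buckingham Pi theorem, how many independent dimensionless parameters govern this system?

2

There are 4 variables and 2 base dimensions (L, T).
The dimension matrix has rank 2.
Independent dimensionless groups: 4 − 2 = 2.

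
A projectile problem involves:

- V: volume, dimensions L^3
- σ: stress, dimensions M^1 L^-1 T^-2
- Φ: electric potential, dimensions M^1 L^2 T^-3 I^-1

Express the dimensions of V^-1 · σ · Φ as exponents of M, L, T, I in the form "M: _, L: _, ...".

Collect each base-dimension exponent across the product:
  M: −(0) + (1) + (1) = 2
  L: −(3) + (-1) + (2) = -2
  T: −(0) + (-2) + (-3) = -5
  I: −(0) + (0) + (-1) = -1
So the dimensions are [M² L⁻² T⁻⁵ I⁻¹].

M: 2, L: -2, T: -5, I: -1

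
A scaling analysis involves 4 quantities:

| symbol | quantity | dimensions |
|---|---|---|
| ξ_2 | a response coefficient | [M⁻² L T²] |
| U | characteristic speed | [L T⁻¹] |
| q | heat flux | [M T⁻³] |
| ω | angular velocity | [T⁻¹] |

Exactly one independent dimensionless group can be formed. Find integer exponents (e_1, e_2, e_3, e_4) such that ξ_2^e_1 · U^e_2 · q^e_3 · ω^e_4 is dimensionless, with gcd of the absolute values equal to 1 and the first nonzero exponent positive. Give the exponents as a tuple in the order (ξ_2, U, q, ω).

M: e_1·(-2) + e_2·(0) + e_3·(1) + e_4·(0) = 0
L: e_1·(1) + e_2·(1) + e_3·(0) + e_4·(0) = 0
T: e_1·(2) + e_2·(-1) + e_3·(-3) + e_4·(-1) = 0
Solving this homogeneous linear system for the smallest-integer solution (first nonzero entry positive) gives (1, -1, 2, -3).

(1, -1, 2, -3)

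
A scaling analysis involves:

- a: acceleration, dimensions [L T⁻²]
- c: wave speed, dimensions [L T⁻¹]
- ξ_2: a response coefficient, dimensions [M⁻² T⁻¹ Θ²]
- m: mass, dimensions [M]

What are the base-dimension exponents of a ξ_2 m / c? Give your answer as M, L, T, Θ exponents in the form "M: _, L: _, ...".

M: -1, L: 0, T: -2, Θ: 2

Collect each base-dimension exponent across the product:
  M: (0) − (0) + (-2) + (1) = -1
  L: (1) − (1) + (0) + (0) = 0
  T: (-2) − (-1) + (-1) + (0) = -2
  Θ: (0) − (0) + (2) + (0) = 2
So the dimensions are [M⁻¹ T⁻² Θ²].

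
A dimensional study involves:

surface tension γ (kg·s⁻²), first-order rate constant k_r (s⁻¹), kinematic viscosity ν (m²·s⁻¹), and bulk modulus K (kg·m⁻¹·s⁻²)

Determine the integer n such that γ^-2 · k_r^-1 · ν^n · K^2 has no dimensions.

Balance the L exponent: (2)·n from ν, plus −2·(0) − (0) + 2·(-1) = -2 from the rest, must sum to zero.
2n − 2 = 0, so n = 1.

1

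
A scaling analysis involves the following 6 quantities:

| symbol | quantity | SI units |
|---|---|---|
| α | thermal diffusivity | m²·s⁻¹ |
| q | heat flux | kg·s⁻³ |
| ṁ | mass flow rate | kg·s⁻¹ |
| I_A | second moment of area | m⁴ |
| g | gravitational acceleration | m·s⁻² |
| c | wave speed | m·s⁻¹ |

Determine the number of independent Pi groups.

There are 6 variables and 3 base dimensions (M, L, T).
The dimension matrix has rank 3.
Independent dimensionless groups: 6 − 3 = 3.

3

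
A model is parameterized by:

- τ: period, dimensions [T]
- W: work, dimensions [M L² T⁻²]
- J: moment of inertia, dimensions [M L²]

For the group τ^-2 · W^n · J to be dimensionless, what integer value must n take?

Balance the M exponent: (1)·n from W, plus −2·(0) + (1) = 1 from the rest, must sum to zero.
n + 1 = 0, so n = -1.

-1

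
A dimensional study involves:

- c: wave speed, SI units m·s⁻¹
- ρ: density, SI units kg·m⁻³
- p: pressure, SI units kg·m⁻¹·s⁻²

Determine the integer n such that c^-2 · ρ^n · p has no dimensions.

-1

Balance the M exponent: (1)·n from ρ, plus −2·(0) + (1) = 1 from the rest, must sum to zero.
n + 1 = 0, so n = -1.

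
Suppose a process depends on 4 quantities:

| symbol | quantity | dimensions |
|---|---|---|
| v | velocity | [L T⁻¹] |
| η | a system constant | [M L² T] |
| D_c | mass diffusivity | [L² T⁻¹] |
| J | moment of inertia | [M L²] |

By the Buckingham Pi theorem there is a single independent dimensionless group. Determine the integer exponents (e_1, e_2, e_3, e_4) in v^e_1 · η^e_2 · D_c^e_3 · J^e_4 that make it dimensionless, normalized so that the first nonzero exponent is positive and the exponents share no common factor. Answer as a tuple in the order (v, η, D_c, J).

(2, 1, -1, -1)

M: e_1·(0) + e_2·(1) + e_3·(0) + e_4·(1) = 0
L: e_1·(1) + e_2·(2) + e_3·(2) + e_4·(2) = 0
T: e_1·(-1) + e_2·(1) + e_3·(-1) + e_4·(0) = 0
Solving this homogeneous linear system for the smallest-integer solution (first nonzero entry positive) gives (2, 1, -1, -1).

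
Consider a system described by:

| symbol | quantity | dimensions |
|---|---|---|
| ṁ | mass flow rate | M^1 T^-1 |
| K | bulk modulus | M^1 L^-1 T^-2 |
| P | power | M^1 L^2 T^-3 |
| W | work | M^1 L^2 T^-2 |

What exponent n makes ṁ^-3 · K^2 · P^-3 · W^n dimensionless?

4

Balance the M exponent: (1)·n from W, plus −3·(1) + 2·(1) − 3·(1) = -4 from the rest, must sum to zero.
n − 4 = 0, so n = 4.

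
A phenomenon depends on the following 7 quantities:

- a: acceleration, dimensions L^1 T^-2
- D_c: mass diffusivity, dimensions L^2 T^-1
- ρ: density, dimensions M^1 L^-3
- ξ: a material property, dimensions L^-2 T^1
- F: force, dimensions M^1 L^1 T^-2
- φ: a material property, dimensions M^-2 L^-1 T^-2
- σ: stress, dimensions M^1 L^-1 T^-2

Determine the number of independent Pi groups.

4

There are 7 variables and 3 base dimensions (M, L, T).
The dimension matrix has rank 3.
Independent dimensionless groups: 7 − 3 = 4.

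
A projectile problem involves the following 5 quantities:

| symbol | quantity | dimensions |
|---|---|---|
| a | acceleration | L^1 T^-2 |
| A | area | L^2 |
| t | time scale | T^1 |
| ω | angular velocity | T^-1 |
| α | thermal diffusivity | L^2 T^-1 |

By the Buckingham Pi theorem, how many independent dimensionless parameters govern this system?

3

There are 5 variables and 2 base dimensions (L, T).
The dimension matrix has rank 2.
Independent dimensionless groups: 5 − 2 = 3.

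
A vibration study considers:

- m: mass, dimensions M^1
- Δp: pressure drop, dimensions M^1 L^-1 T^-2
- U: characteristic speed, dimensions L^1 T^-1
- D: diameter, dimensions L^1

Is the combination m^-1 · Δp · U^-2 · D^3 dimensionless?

yes

Sum the exponent of each base dimension across the product:
  M: −[m]_M + [Δp]_M − 2·[U]_M + 3·[D]_M = −(1) + (1) − 2·(0) + 3·(0) = 0
  L: −[m]_L + [Δp]_L − 2·[U]_L + 3·[D]_L = −(0) + (-1) − 2·(1) + 3·(1) = 0
  T: −[m]_T + [Δp]_T − 2·[U]_T + 3·[D]_T = −(0) + (-2) − 2·(-1) + 3·(0) = 0
All base exponents vanish — dimensionless.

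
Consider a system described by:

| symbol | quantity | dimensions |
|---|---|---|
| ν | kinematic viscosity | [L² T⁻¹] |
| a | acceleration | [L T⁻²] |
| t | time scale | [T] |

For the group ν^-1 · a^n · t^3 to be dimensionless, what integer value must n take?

2

Balance the L exponent: (1)·n from a, plus −(2) + 3·(0) = -2 from the rest, must sum to zero.
n − 2 = 0, so n = 2.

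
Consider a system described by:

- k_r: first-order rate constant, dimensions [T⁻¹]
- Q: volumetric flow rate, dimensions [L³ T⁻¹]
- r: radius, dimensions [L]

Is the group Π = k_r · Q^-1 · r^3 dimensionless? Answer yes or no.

Sum the exponent of each base dimension across the product:
  L: [k_r]_L − [Q]_L + 3·[r]_L = (0) − (3) + 3·(1) = 0
  T: [k_r]_T − [Q]_T + 3·[r]_T = (-1) − (-1) + 3·(0) = 0
All base exponents vanish — dimensionless.

yes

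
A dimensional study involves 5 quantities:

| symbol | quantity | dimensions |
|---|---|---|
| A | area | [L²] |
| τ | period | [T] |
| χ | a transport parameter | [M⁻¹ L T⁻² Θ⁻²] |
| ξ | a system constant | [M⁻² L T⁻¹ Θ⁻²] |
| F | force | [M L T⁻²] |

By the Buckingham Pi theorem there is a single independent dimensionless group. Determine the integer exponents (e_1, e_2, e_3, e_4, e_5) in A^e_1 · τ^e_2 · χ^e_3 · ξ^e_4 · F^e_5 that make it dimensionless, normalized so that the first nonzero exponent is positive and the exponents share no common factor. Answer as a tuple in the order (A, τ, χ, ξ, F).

(1, -2, 2, -2, -2)

M: e_1·(0) + e_2·(0) + e_3·(-1) + e_4·(-2) + e_5·(1) = 0
L: e_1·(2) + e_2·(0) + e_3·(1) + e_4·(1) + e_5·(1) = 0
T: e_1·(0) + e_2·(1) + e_3·(-2) + e_4·(-1) + e_5·(-2) = 0
Θ: e_1·(0) + e_2·(0) + e_3·(-2) + e_4·(-2) + e_5·(0) = 0
Solving this homogeneous linear system for the smallest-integer solution (first nonzero entry positive) gives (1, -2, 2, -2, -2).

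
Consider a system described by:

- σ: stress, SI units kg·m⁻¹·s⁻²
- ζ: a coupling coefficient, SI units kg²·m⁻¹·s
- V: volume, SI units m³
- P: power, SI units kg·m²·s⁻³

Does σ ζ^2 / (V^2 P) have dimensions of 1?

no

Sum the exponent of each base dimension across the product:
  M: [σ]_M + 2·[ζ]_M − 2·[V]_M − [P]_M = (1) + 2·(2) − 2·(0) − (1) = 4
  L: [σ]_L + 2·[ζ]_L − 2·[V]_L − [P]_L = (-1) + 2·(-1) − 2·(3) − (2) = -11
  T: [σ]_T + 2·[ζ]_T − 2·[V]_T − [P]_T = (-2) + 2·(1) − 2·(0) − (-3) = 3
Net dimensions [M⁴ L⁻¹¹ T³] ≠ [1] — not dimensionless.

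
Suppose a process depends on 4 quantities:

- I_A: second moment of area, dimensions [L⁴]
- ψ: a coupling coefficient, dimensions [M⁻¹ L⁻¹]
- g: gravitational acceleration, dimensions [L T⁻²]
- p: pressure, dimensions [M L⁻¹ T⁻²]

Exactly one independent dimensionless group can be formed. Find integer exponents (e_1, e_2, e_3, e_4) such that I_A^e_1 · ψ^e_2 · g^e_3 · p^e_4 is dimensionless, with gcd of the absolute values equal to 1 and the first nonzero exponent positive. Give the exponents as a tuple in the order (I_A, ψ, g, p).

M: e_1·(0) + e_2·(-1) + e_3·(0) + e_4·(1) = 0
L: e_1·(4) + e_2·(-1) + e_3·(1) + e_4·(-1) = 0
T: e_1·(0) + e_2·(0) + e_3·(-2) + e_4·(-2) = 0
Solving this homogeneous linear system for the smallest-integer solution (first nonzero entry positive) gives (3, 4, -4, 4).

(3, 4, -4, 4)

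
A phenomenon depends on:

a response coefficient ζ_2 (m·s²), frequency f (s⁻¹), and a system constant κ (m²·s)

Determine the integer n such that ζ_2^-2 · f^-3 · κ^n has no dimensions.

1

Balance the L exponent: (2)·n from κ, plus −2·(1) − 3·(0) = -2 from the rest, must sum to zero.
2n − 2 = 0, so n = 1.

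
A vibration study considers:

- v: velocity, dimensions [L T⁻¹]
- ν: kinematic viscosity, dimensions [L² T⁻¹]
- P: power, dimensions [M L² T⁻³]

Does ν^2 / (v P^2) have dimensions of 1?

no

Sum the exponent of each base dimension across the product:
  M: −[v]_M + 2·[ν]_M − 2·[P]_M = −(0) + 2·(0) − 2·(1) = -2
  L: −[v]_L + 2·[ν]_L − 2·[P]_L = −(1) + 2·(2) − 2·(2) = -1
  T: −[v]_T + 2·[ν]_T − 2·[P]_T = −(-1) + 2·(-1) − 2·(-3) = 5
Net dimensions [M⁻² L⁻¹ T⁵] ≠ [1] — not dimensionless.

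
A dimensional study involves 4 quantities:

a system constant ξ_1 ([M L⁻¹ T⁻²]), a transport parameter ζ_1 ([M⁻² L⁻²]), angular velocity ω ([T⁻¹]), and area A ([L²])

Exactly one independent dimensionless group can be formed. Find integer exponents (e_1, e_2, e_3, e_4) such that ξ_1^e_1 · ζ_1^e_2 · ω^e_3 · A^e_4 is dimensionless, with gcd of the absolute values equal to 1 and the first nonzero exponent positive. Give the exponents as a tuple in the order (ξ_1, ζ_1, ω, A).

M: e_1·(1) + e_2·(-2) + e_3·(0) + e_4·(0) = 0
L: e_1·(-1) + e_2·(-2) + e_3·(0) + e_4·(2) = 0
T: e_1·(-2) + e_2·(0) + e_3·(-1) + e_4·(0) = 0
Solving this homogeneous linear system for the smallest-integer solution (first nonzero entry positive) gives (2, 1, -4, 2).

(2, 1, -4, 2)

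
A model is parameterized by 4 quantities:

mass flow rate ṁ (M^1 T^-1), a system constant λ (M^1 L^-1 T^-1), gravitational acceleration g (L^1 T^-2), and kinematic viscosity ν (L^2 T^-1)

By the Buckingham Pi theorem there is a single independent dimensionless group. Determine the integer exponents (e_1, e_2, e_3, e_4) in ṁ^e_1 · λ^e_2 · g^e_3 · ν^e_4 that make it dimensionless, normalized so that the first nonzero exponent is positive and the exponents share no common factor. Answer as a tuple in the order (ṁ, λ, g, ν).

(3, -3, 1, -2)

M: e_1·(1) + e_2·(1) + e_3·(0) + e_4·(0) = 0
L: e_1·(0) + e_2·(-1) + e_3·(1) + e_4·(2) = 0
T: e_1·(-1) + e_2·(-1) + e_3·(-2) + e_4·(-1) = 0
Solving this homogeneous linear system for the smallest-integer solution (first nonzero entry positive) gives (3, -3, 1, -2).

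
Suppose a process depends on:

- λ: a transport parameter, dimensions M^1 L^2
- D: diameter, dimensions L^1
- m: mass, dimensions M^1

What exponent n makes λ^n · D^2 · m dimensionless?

Balance the M exponent: (1)·n from λ, plus 2·(0) + (1) = 1 from the rest, must sum to zero.
n + 1 = 0, so n = -1.

-1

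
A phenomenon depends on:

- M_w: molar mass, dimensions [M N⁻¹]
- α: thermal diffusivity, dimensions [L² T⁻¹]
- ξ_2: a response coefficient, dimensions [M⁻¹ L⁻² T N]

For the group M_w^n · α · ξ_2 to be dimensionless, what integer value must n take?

1

Balance the M exponent: (1)·n from M_w, plus (0) + (-1) = -1 from the rest, must sum to zero.
n − 1 = 0, so n = 1.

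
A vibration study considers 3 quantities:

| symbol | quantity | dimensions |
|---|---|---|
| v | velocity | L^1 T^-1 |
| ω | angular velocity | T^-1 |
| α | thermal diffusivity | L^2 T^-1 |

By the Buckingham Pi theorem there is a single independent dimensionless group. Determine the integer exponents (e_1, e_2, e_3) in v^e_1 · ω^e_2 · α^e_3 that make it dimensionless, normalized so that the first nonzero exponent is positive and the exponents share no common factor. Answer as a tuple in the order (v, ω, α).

(2, -1, -1)

L: e_1·(1) + e_2·(0) + e_3·(2) = 0
T: e_1·(-1) + e_2·(-1) + e_3·(-1) = 0
Solving this homogeneous linear system for the smallest-integer solution (first nonzero entry positive) gives (2, -1, -1).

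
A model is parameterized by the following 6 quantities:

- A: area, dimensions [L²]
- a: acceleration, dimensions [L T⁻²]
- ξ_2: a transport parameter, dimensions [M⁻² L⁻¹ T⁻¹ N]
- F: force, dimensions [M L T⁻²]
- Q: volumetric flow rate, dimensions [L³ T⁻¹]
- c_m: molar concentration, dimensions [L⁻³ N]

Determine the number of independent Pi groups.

There are 6 variables and 4 base dimensions (M, L, T, N).
The dimension matrix has rank 4.
Independent dimensionless groups: 6 − 4 = 2.

2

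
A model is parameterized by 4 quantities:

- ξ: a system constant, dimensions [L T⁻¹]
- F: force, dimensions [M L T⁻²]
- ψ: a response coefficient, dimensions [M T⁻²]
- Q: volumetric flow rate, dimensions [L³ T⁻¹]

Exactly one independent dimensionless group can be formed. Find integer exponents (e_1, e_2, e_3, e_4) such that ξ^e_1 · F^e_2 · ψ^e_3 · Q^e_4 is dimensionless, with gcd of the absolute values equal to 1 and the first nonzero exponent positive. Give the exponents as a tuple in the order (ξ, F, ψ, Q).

(1, 2, -2, -1)

M: e_1·(0) + e_2·(1) + e_3·(1) + e_4·(0) = 0
L: e_1·(1) + e_2·(1) + e_3·(0) + e_4·(3) = 0
T: e_1·(-1) + e_2·(-2) + e_3·(-2) + e_4·(-1) = 0
Solving this homogeneous linear system for the smallest-integer solution (first nonzero entry positive) gives (1, 2, -2, -1).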